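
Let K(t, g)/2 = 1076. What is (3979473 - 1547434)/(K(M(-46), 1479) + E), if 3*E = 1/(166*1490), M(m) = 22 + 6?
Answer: 1804621578780/1596827041 ≈ 1130.1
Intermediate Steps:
M(m) = 28
K(t, g) = 2152 (K(t, g) = 2*1076 = 2152)
E = 1/742020 (E = 1/(3*((166*1490))) = (⅓)/247340 = (⅓)*(1/247340) = 1/742020 ≈ 1.3477e-6)
(3979473 - 1547434)/(K(M(-46), 1479) + E) = (3979473 - 1547434)/(2152 + 1/742020) = 2432039/(1596827041/742020) = 2432039*(742020/1596827041) = 1804621578780/1596827041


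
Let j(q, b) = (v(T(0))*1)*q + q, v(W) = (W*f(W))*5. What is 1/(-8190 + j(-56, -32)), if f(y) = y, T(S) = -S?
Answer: -1/8246 ≈ -0.00012127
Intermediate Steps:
v(W) = 5*W² (v(W) = (W*W)*5 = W²*5 = 5*W²)
j(q, b) = q (j(q, b) = ((5*(-1*0)²)*1)*q + q = ((5*0²)*1)*q + q = ((5*0)*1)*q + q = (0*1)*q + q = 0*q + q = 0 + q = q)
1/(-8190 + j(-56, -32)) = 1/(-8190 - 56) = 1/(-8246) = -1/8246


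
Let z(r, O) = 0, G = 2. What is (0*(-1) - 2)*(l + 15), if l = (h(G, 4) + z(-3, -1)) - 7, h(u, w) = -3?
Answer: -10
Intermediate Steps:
l = -10 (l = (-3 + 0) - 7 = -3 - 7 = -10)
(0*(-1) - 2)*(l + 15) = (0*(-1) - 2)*(-10 + 15) = (0 - 2)*5 = -2*5 = -10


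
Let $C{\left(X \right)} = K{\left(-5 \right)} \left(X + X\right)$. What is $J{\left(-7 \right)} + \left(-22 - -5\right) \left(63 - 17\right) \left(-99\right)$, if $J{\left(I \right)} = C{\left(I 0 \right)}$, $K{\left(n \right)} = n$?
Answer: $77418$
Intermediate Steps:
$C{\left(X \right)} = - 10 X$ ($C{\left(X \right)} = - 5 \left(X + X\right) = - 5 \cdot 2 X = - 10 X$)
$J{\left(I \right)} = 0$ ($J{\left(I \right)} = - 10 I 0 = \left(-10\right) 0 = 0$)
$J{\left(-7 \right)} + \left(-22 - -5\right) \left(63 - 17\right) \left(-99\right) = 0 + \left(-22 - -5\right) \left(63 - 17\right) \left(-99\right) = 0 + \left(-22 + \left(-13 + 18\right)\right) 46 \left(-99\right) = 0 + \left(-22 + 5\right) 46 \left(-99\right) = 0 + \left(-17\right) 46 \left(-99\right) = 0 - -77418 = 0 + 77418 = 77418$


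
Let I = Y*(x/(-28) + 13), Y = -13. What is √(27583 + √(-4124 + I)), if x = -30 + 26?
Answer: √(1351567 + 28*I*√13153)/7 ≈ 166.08 + 0.1973*I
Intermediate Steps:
x = -4
I = -1196/7 (I = -13*(-4/(-28) + 13) = -13*(-4*(-1/28) + 13) = -13*(⅐ + 13) = -13*92/7 = -1196/7 ≈ -170.86)
√(27583 + √(-4124 + I)) = √(27583 + √(-4124 - 1196/7)) = √(27583 + √(-30064/7)) = √(27583 + 4*I*√13153/7)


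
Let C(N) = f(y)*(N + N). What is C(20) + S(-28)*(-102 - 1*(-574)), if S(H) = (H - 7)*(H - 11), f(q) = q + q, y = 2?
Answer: 644440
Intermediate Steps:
f(q) = 2*q
C(N) = 8*N (C(N) = (2*2)*(N + N) = 4*(2*N) = 8*N)
S(H) = (-11 + H)*(-7 + H) (S(H) = (-7 + H)*(-11 + H) = (-11 + H)*(-7 + H))
C(20) + S(-28)*(-102 - 1*(-574)) = 8*20 + (77 + (-28)**2 - 18*(-28))*(-102 - 1*(-574)) = 160 + (77 + 784 + 504)*(-102 + 574) = 160 + 1365*472 = 160 + 644280 = 644440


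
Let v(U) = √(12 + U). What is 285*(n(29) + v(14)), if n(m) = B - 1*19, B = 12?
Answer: -1995 + 285*√26 ≈ -541.78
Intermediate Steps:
n(m) = -7 (n(m) = 12 - 1*19 = 12 - 19 = -7)
285*(n(29) + v(14)) = 285*(-7 + √(12 + 14)) = 285*(-7 + √26) = -1995 + 285*√26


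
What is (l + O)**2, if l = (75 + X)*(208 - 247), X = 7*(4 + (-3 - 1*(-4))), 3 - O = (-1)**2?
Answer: 18386944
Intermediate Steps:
O = 2 (O = 3 - 1*(-1)**2 = 3 - 1*1 = 3 - 1 = 2)
X = 35 (X = 7*(4 + (-3 + 4)) = 7*(4 + 1) = 7*5 = 35)
l = -4290 (l = (75 + 35)*(208 - 247) = 110*(-39) = -4290)
(l + O)**2 = (-4290 + 2)**2 = (-4288)**2 = 18386944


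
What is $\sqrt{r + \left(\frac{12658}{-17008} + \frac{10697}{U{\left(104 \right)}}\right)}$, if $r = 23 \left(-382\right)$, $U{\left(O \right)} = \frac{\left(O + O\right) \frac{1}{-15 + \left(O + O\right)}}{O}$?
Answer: $\frac{\sqrt{18503897861194}}{4252} \approx 1011.7$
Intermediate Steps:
$U{\left(O \right)} = \frac{2}{-15 + 2 O}$ ($U{\left(O \right)} = \frac{2 O \frac{1}{-15 + 2 O}}{O} = \frac{2}{-15 + 2 O}$)
$r = -8786$
$\sqrt{r + \left(\frac{12658}{-17008} + \frac{10697}{U{\left(104 \right)}}\right)} = \sqrt{-8786 + \left(\frac{12658}{-17008} + \frac{10697}{2 \frac{1}{-15 + 2 \cdot 104}}\right)} = \sqrt{-8786 + \left(12658 \left(- \frac{1}{17008}\right) + \frac{10697}{2 \frac{1}{-15 + 208}}\right)} = \sqrt{-8786 - \left(\frac{6329}{8504} - \frac{10697}{2 \cdot \frac{1}{193}}\right)} = \sqrt{-8786 - \left(\frac{6329}{8504} - \frac{10697}{\frac{2}{193}}\right)} = \sqrt{-8786 + \left(- \frac{6329}{8504} + 10697 \cdot \frac{193}{2}\right)} = \sqrt{-8786 + \left(- \frac{6329}{8504} + \frac{2064521}{2}\right)} = \sqrt{-8786 + \frac{8778336963}{8504}} = \sqrt{\frac{8703620819}{8504}} = \frac{\sqrt{18503897861194}}{4252}$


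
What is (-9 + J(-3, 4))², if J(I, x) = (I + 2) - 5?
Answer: 225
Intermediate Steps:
J(I, x) = -3 + I (J(I, x) = (2 + I) - 5 = -3 + I)
(-9 + J(-3, 4))² = (-9 + (-3 - 3))² = (-9 - 6)² = (-15)² = 225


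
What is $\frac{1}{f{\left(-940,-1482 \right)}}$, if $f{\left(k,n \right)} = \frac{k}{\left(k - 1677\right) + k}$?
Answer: $\frac{3557}{940} \approx 3.784$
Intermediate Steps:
$f{\left(k,n \right)} = \frac{k}{-1677 + 2 k}$ ($f{\left(k,n \right)} = \frac{k}{\left(-1677 + k\right) + k} = \frac{k}{-1677 + 2 k}$)
$\frac{1}{f{\left(-940,-1482 \right)}} = \frac{1}{\left(-940\right) \frac{1}{-1677 + 2 \left(-940\right)}} = \frac{1}{\left(-940\right) \frac{1}{-1677 - 1880}} = \frac{1}{\left(-940\right) \frac{1}{-3557}} = \frac{1}{\left(-940\right) \left(- \frac{1}{3557}\right)} = \frac{1}{\frac{940}{3557}} = \frac{3557}{940}$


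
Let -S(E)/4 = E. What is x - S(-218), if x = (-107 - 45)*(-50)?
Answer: 6728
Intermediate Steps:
S(E) = -4*E
x = 7600 (x = -152*(-50) = 7600)
x - S(-218) = 7600 - (-4)*(-218) = 7600 - 1*872 = 7600 - 872 = 6728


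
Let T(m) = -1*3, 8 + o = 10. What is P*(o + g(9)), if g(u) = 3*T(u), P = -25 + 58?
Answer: -231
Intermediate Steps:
o = 2 (o = -8 + 10 = 2)
T(m) = -3
P = 33
g(u) = -9 (g(u) = 3*(-3) = -9)
P*(o + g(9)) = 33*(2 - 9) = 33*(-7) = -231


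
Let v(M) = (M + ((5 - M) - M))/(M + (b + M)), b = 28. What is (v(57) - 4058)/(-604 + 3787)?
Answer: -96048/75331 ≈ -1.2750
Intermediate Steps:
v(M) = (5 - M)/(28 + 2*M) (v(M) = (M + ((5 - M) - M))/(M + (28 + M)) = (M + (5 - 2*M))/(28 + 2*M) = (5 - M)/(28 + 2*M))
(v(57) - 4058)/(-604 + 3787) = ((5 - 1*57)/(2*(14 + 57)) - 4058)/(-604 + 3787) = ((½)*(5 - 57)/71 - 4058)/3183 = ((½)*(1/71)*(-52) - 4058)*(1/3183) = (-26/71 - 4058)*(1/3183) = -288144/71*1/3183 = -96048/75331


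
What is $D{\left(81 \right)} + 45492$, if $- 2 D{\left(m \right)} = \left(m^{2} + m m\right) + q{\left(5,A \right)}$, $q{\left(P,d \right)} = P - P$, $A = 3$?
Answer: $38931$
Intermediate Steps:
$q{\left(P,d \right)} = 0$
$D{\left(m \right)} = - m^{2}$ ($D{\left(m \right)} = - \frac{\left(m^{2} + m m\right) + 0}{2} = - \frac{\left(m^{2} + m^{2}\right) + 0}{2} = - \frac{2 m^{2} + 0}{2} = - \frac{2 m^{2}}{2} = - m^{2}$)
$D{\left(81 \right)} + 45492 = - 81^{2} + 45492 = \left(-1\right) 6561 + 45492 = -6561 + 45492 = 38931$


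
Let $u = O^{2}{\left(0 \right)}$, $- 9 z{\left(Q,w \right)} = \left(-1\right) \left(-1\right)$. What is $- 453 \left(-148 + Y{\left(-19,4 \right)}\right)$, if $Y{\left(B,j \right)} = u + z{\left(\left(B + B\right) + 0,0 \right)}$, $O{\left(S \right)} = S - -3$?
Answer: $\frac{189052}{3} \approx 63017.0$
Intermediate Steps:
$O{\left(S \right)} = 3 + S$ ($O{\left(S \right)} = S + 3 = 3 + S$)
$z{\left(Q,w \right)} = - \frac{1}{9}$ ($z{\left(Q,w \right)} = - \frac{\left(-1\right) \left(-1\right)}{9} = \left(- \frac{1}{9}\right) 1 = - \frac{1}{9}$)
$u = 9$ ($u = \left(3 + 0\right)^{2} = 3^{2} = 9$)
$Y{\left(B,j \right)} = \frac{80}{9}$ ($Y{\left(B,j \right)} = 9 - \frac{1}{9} = \frac{80}{9}$)
$- 453 \left(-148 + Y{\left(-19,4 \right)}\right) = - 453 \left(-148 + \frac{80}{9}\right) = \left(-453\right) \left(- \frac{1252}{9}\right) = \frac{189052}{3}$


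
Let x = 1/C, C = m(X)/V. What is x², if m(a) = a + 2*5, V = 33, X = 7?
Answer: 1089/289 ≈ 3.7682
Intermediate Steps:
m(a) = 10 + a (m(a) = a + 10 = 10 + a)
C = 17/33 (C = (10 + 7)/33 = 17*(1/33) = 17/33 ≈ 0.51515)
x = 33/17 (x = 1/(17/33) = 33/17 ≈ 1.9412)
x² = (33/17)² = 1089/289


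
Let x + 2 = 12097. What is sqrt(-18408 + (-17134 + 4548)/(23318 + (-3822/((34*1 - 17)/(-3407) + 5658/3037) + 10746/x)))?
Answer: I*sqrt(2295725909533076808232470759789197)/353142292706993 ≈ 135.68*I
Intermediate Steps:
x = 12095 (x = -2 + 12097 = 12095)
sqrt(-18408 + (-17134 + 4548)/(23318 + (-3822/((34*1 - 17)/(-3407) + 5658/3037) + 10746/x))) = sqrt(-18408 + (-17134 + 4548)/(23318 + (-3822/((34*1 - 17)/(-3407) + 5658/3037) + 10746/12095))) = sqrt(-18408 - 12586/(23318 + (-3822/((34 - 17)*(-1/3407) + 5658*(1/3037)) + 10746*(1/12095)))) = sqrt(-18408 - 12586/(23318 + (-3822/(17*(-1/3407) + 5658/3037) + 10746/12095))) = sqrt(-18408 - 12586/(23318 + (-3822/(-17/3407 + 5658/3037) + 10746/12095))) = sqrt(-18408 - 12586/(23318 + (-3822/19225177/10347059 + 10746/12095))) = sqrt(-18408 - 12586/(23318 + (-3822*10347059/19225177 + 10746/12095))) = sqrt(-18408 - 12586/(23318 + (-39546459498/19225177 + 10746/12095))) = sqrt(-18408 - 12586/(23318 - 478107833876268/232528515815)) = sqrt(-18408 - 12586/4943992097897902/232528515815) = sqrt(-18408 - 12586*232528515815/4943992097897902) = sqrt(-18408 - 209043135717685/353142292706993) = sqrt(-6500852367286044829/353142292706993) = I*sqrt(2295725909533076808232470759789197)/353142292706993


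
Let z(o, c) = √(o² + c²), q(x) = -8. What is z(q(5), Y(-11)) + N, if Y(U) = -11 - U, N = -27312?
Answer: -27304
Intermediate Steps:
z(o, c) = √(c² + o²)
z(q(5), Y(-11)) + N = √((-11 - 1*(-11))² + (-8)²) - 27312 = √((-11 + 11)² + 64) - 27312 = √(0² + 64) - 27312 = √(0 + 64) - 27312 = √64 - 27312 = 8 - 27312 = -27304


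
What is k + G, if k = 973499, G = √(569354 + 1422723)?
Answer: 973499 + 17*√6893 ≈ 9.7491e+5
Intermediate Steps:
G = 17*√6893 (G = √1992077 = 17*√6893 ≈ 1411.4)
k + G = 973499 + 17*√6893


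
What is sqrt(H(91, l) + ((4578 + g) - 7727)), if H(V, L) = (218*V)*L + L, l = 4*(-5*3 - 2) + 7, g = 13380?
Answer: 2*I*sqrt(299987) ≈ 1095.4*I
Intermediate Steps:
l = -61 (l = 4*(-15 - 2) + 7 = 4*(-17) + 7 = -68 + 7 = -61)
H(V, L) = L + 218*L*V (H(V, L) = 218*L*V + L = L + 218*L*V)
sqrt(H(91, l) + ((4578 + g) - 7727)) = sqrt(-61*(1 + 218*91) + ((4578 + 13380) - 7727)) = sqrt(-61*(1 + 19838) + (17958 - 7727)) = sqrt(-61*19839 + 10231) = sqrt(-1210179 + 10231) = sqrt(-1199948) = 2*I*sqrt(299987)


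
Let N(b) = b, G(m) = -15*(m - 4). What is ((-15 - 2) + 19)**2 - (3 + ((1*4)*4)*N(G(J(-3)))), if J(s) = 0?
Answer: -959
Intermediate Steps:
G(m) = 60 - 15*m (G(m) = -15*(-4 + m) = -5*(-12 + 3*m) = 60 - 15*m)
((-15 - 2) + 19)**2 - (3 + ((1*4)*4)*N(G(J(-3)))) = ((-15 - 2) + 19)**2 - (3 + ((1*4)*4)*(60 - 15*0)) = (-17 + 19)**2 - (3 + (4*4)*(60 + 0)) = 2**2 - (3 + 16*60) = 4 - (3 + 960) = 4 - 1*963 = 4 - 963 = -959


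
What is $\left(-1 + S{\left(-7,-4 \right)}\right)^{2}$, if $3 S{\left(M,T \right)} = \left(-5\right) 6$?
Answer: $121$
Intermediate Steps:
$S{\left(M,T \right)} = -10$ ($S{\left(M,T \right)} = \frac{\left(-5\right) 6}{3} = \frac{1}{3} \left(-30\right) = -10$)
$\left(-1 + S{\left(-7,-4 \right)}\right)^{2} = \left(-1 - 10\right)^{2} = \left(-11\right)^{2} = 121$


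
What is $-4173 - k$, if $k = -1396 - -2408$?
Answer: $-5185$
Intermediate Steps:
$k = 1012$ ($k = -1396 + 2408 = 1012$)
$-4173 - k = -4173 - 1012 = -5185$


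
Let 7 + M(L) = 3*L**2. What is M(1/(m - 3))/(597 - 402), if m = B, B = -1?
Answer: -109/3120 ≈ -0.034936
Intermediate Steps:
m = -1
M(L) = -7 + 3*L**2
M(1/(m - 3))/(597 - 402) = (-7 + 3*(1/(-1 - 3))**2)/(597 - 402) = (-7 + 3*(1/(-4))**2)/195 = (-7 + 3*(-1/4)**2)*(1/195) = (-7 + 3*(1/16))*(1/195) = (-7 + 3/16)*(1/195) = -109/16*1/195 = -109/3120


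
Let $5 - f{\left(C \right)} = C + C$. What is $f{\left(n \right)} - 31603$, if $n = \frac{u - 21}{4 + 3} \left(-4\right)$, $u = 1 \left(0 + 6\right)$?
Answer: $- \frac{221306}{7} \approx -31615.0$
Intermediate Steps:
$u = 6$ ($u = 1 \cdot 6 = 6$)
$n = \frac{60}{7}$ ($n = \frac{6 - 21}{4 + 3} \left(-4\right) = - \frac{15}{7} \left(-4\right) = \left(-15\right) \frac{1}{7} \left(-4\right) = \left(- \frac{15}{7}\right) \left(-4\right) = \frac{60}{7} \approx 8.5714$)
$f{\left(C \right)} = 5 - 2 C$ ($f{\left(C \right)} = 5 - \left(C + C\right) = 5 - 2 C$)
$f{\left(n \right)} - 31603 = \left(5 - \frac{120}{7}\right) - 31603 = - \frac{85}{7} - 31603 = - \frac{221306}{7}$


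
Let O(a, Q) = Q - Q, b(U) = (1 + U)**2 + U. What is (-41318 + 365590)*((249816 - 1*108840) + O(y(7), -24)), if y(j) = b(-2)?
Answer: 45714569472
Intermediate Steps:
b(U) = U + (1 + U)**2
y(j) = -1 (y(j) = -2 + (1 - 2)**2 = -2 + (-1)**2 = -2 + 1 = -1)
O(a, Q) = 0
(-41318 + 365590)*((249816 - 1*108840) + O(y(7), -24)) = (-41318 + 365590)*((249816 - 1*108840) + 0) = 324272*((249816 - 108840) + 0) = 324272*(140976 + 0) = 324272*140976 = 45714569472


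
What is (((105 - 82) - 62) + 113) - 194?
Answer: -120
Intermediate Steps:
(((105 - 82) - 62) + 113) - 194 = ((23 - 62) + 113) - 194 = (-39 + 113) - 194 = 74 - 194 = -120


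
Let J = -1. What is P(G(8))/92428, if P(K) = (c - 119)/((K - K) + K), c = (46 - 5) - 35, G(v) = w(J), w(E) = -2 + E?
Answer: 113/277284 ≈ 0.00040752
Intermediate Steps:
G(v) = -3 (G(v) = -2 - 1 = -3)
c = 6 (c = 41 - 35 = 6)
P(K) = -113/K (P(K) = (6 - 119)/((K - K) + K) = -113/(0 + K) = -113/K)
P(G(8))/92428 = -113/(-3)/92428 = -113*(-⅓)*(1/92428) = (113/3)*(1/92428) = 113/277284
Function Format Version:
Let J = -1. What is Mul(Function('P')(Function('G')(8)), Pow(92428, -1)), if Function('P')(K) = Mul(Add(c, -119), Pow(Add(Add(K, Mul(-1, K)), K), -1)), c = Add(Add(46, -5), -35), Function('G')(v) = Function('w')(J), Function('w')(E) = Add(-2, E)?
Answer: Rational(113, 277284) ≈ 0.00040752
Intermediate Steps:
Function('G')(v) = -3 (Function('G')(v) = Add(-2, -1) = -3)
c = 6 (c = Add(41, -35) = 6)
Function('P')(K) = Mul(-113, Pow(K, -1)) (Function('P')(K) = Mul(Add(6, -119), Pow(Add(Add(K, Mul(-1, K)), K), -1)) = Mul(-113, Pow(Add(0, K), -1)) = Mul(-113, Pow(K, -1)))
Mul(Function('P')(Function('G')(8)), Pow(92428, -1)) = Mul(Mul(-113, Pow(-3, -1)), Pow(92428, -1)) = Mul(Mul(-113, Rational(-1, 3)), Rational(1, 92428)) = Mul(Rational(113, 3), Rational(1, 92428)) = Rational(113, 277284)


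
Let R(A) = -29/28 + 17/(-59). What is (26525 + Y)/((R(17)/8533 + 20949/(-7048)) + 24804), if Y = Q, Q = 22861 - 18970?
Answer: 755474469215872/616009438974453 ≈ 1.2264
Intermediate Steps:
Q = 3891
R(A) = -2187/1652 (R(A) = -29*1/28 + 17*(-1/59) = -29/28 - 17/59 = -2187/1652)
Y = 3891
(26525 + Y)/((R(17)/8533 + 20949/(-7048)) + 24804) = (26525 + 3891)/((-2187/1652/8533 + 20949/(-7048)) + 24804) = 30416/((-2187/1652*1/8533 + 20949*(-1/7048)) + 24804) = 30416/((-2187/14096516 - 20949/7048) + 24804) = 30416/(-73830831915/24838061192 + 24804) = 30416/(616009438974453/24838061192) = 30416*(24838061192/616009438974453) = 755474469215872/616009438974453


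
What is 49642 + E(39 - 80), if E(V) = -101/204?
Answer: 10126867/204 ≈ 49642.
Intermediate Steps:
E(V) = -101/204 (E(V) = -101*1/204 = -101/204)
49642 + E(39 - 80) = 49642 - 101/204 = 10126867/204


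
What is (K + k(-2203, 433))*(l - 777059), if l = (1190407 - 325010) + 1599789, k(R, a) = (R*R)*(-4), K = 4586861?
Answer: -25028128698825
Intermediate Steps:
k(R, a) = -4*R**2 (k(R, a) = R**2*(-4) = -4*R**2)
l = 2465186 (l = 865397 + 1599789 = 2465186)
(K + k(-2203, 433))*(l - 777059) = (4586861 - 4*(-2203)**2)*(2465186 - 777059) = (4586861 - 4*4853209)*1688127 = (4586861 - 19412836)*1688127 = -14825975*1688127 = -25028128698825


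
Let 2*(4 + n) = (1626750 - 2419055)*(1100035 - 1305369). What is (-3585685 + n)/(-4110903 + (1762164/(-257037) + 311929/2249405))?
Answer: -7838196980983266103635/396141177805698917 ≈ -19786.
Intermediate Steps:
n = 81343577431 (n = -4 + ((1626750 - 2419055)*(1100035 - 1305369))/2 = -4 + (-792305*(-205334))/2 = -4 + (½)*162687154870 = -4 + 81343577435 = 81343577431)
(-3585685 + n)/(-4110903 + (1762164/(-257037) + 311929/2249405)) = (-3585685 + 81343577431)/(-4110903 + (1762164/(-257037) + 311929/2249405)) = 81339991746/(-4110903 + (1762164*(-1/257037) + 311929*(1/2249405))) = 81339991746/(-4110903 + (-587388/85679 + 311929/2249405)) = 81339991746/(-4110903 - 1294547739349/192726770995) = 81339991746/(-792282355611397834/192726770995) = 81339991746*(-192726770995/792282355611397834) = -7838196980983266103635/396141177805698917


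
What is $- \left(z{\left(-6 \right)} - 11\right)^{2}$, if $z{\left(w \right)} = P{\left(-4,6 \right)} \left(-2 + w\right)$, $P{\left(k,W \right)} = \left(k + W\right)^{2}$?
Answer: $-1849$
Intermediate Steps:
$P{\left(k,W \right)} = \left(W + k\right)^{2}$
$z{\left(w \right)} = -8 + 4 w$ ($z{\left(w \right)} = \left(6 - 4\right)^{2} \left(-2 + w\right) = 2^{2} \left(-2 + w\right) = 4 \left(-2 + w\right) = -8 + 4 w$)
$- \left(z{\left(-6 \right)} - 11\right)^{2} = - \left(\left(-8 + 4 \left(-6\right)\right) - 11\right)^{2} = - \left(\left(-8 - 24\right) - 11\right)^{2} = - \left(-32 - 11\right)^{2} = - \left(-43\right)^{2} = \left(-1\right) 1849 = -1849$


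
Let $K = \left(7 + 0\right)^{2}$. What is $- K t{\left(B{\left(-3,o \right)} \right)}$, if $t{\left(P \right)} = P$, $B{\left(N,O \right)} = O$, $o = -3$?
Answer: $147$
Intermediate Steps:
$K = 49$ ($K = 7^{2} = 49$)
$- K t{\left(B{\left(-3,o \right)} \right)} = - 49 \left(-3\right) = \left(-1\right) \left(-147\right) = 147$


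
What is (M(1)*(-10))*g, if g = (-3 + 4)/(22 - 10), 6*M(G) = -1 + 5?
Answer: -5/9 ≈ -0.55556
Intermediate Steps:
M(G) = ⅔ (M(G) = (-1 + 5)/6 = (⅙)*4 = ⅔)
g = 1/12 ≈ 0.083333
(M(1)*(-10))*g = ((⅔)*(-10))*(1/12) = -20/3*1/12 = -5/9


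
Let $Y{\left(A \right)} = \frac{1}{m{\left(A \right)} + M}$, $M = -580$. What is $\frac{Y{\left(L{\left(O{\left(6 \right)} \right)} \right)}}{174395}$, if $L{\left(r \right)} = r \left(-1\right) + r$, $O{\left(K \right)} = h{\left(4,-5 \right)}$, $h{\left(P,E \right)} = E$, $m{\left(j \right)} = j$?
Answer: $- \frac{1}{101149100} \approx -9.8864 \cdot 10^{-9}$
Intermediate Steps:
$O{\left(K \right)} = -5$
$L{\left(r \right)} = 0$ ($L{\left(r \right)} = - r + r = 0$)
$Y{\left(A \right)} = \frac{1}{-580 + A}$ ($Y{\left(A \right)} = \frac{1}{A - 580} = \frac{1}{-580 + A}$)
$\frac{Y{\left(L{\left(O{\left(6 \right)} \right)} \right)}}{174395} = \frac{1}{\left(-580 + 0\right) 174395} = \frac{1}{-580} \cdot \frac{1}{174395} = \left(- \frac{1}{580}\right) \frac{1}{174395} = - \frac{1}{101149100}$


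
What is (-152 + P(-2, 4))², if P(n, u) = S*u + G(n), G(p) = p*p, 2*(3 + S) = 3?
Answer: 23716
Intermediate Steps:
S = -3/2 (S = -3 + (½)*3 = -3 + 3/2 = -3/2 ≈ -1.5000)
G(p) = p²
P(n, u) = n² - 3*u/2 (P(n, u) = -3*u/2 + n² = n² - 3*u/2)
(-152 + P(-2, 4))² = (-152 + ((-2)² - 3/2*4))² = (-152 + (4 - 6))² = (-152 - 2)² = (-154)² = 23716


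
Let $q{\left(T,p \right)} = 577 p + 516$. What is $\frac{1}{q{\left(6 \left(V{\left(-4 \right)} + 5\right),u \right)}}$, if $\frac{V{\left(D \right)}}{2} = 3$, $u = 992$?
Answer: $\frac{1}{572900} \approx 1.7455 \cdot 10^{-6}$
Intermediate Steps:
$V{\left(D \right)} = 6$ ($V{\left(D \right)} = 2 \cdot 3 = 6$)
$q{\left(T,p \right)} = 516 + 577 p$
$\frac{1}{q{\left(6 \left(V{\left(-4 \right)} + 5\right),u \right)}} = \frac{1}{516 + 577 \cdot 992} = \frac{1}{516 + 572384} = \frac{1}{572900}$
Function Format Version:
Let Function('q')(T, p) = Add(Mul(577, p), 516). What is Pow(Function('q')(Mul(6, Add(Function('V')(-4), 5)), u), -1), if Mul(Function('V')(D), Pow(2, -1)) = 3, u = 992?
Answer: Rational(1, 572900) ≈ 1.7455e-6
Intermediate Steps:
Function('V')(D) = 6 (Function('V')(D) = Mul(2, 3) = 6)
Function('q')(T, p) = Add(516, Mul(577, p))
Pow(Function('q')(Mul(6, Add(Function('V')(-4), 5)), u), -1) = Pow(Add(516, Mul(577, 992)), -1) = Pow(Add(516, 572384), -1) = Pow(572900, -1) = Rational(1, 572900)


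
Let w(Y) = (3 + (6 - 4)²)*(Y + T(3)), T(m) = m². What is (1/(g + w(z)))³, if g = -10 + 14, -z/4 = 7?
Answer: -1/2146689 ≈ -4.6583e-7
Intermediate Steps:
z = -28 (z = -4*7 = -28)
g = 4
w(Y) = 63 + 7*Y (w(Y) = (3 + (6 - 4)²)*(Y + 3²) = (3 + 2²)*(Y + 9) = (3 + 4)*(9 + Y) = 7*(9 + Y) = 63 + 7*Y)
(1/(g + w(z)))³ = (1/(4 + (63 + 7*(-28))))³ = (1/(4 + (63 - 196)))³ = (1/(4 - 133))³ = (1/(-129))³ = (-1/129)³ = -1/2146689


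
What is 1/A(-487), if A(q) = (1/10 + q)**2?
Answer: 100/23707161 ≈ 4.2181e-6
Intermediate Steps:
A(q) = (1/10 + q)**2
1/A(-487) = 1/((1 + 10*(-487))**2/100) = 1/((1 - 4870)**2/100) = 1/((1/100)*(-4869)**2) = 1/((1/100)*23707161) = 1/(23707161/100) = 100/23707161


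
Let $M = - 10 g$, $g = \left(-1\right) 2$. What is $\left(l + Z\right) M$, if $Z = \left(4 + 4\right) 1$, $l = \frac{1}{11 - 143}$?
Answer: $\frac{5275}{33} \approx 159.85$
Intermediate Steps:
$l = - \frac{1}{132}$ ($l = \frac{1}{-132} = - \frac{1}{132} \approx -0.0075758$)
$g = -2$
$Z = 8$ ($Z = 8 \cdot 1 = 8$)
$M = 20$ ($M = \left(-10\right) \left(-2\right) = 20$)
$\left(l + Z\right) M = \left(- \frac{1}{132} + 8\right) 20 = \frac{1055}{132} \cdot 20 = \frac{5275}{33}$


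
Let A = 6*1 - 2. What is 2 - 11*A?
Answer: -42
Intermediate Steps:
A = 4 (A = 6 - 2 = 4)
2 - 11*A = 2 - 11*4 = 2 - 44 = -42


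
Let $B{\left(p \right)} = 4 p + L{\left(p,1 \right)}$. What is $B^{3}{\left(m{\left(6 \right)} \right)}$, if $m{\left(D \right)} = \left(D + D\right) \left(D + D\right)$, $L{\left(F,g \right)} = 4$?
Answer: $195112000$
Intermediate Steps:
$m{\left(D \right)} = 4 D^{2}$ ($m{\left(D \right)} = 2 D 2 D = 4 D^{2}$)
$B{\left(p \right)} = 4 + 4 p$ ($B{\left(p \right)} = 4 p + 4 = 4 + 4 p$)
$B^{3}{\left(m{\left(6 \right)} \right)} = \left(4 + 4 \cdot 4 \cdot 6^{2}\right)^{3} = \left(4 + 4 \cdot 4 \cdot 36\right)^{3} = \left(4 + 4 \cdot 144\right)^{3} = \left(4 + 576\right)^{3} = 580^{3} = 195112000$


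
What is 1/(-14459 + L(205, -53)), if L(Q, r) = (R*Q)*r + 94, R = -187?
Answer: 1/2017390 ≈ 4.9569e-7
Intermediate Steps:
L(Q, r) = 94 - 187*Q*r (L(Q, r) = (-187*Q)*r + 94 = -187*Q*r + 94 = 94 - 187*Q*r)
1/(-14459 + L(205, -53)) = 1/(-14459 + (94 - 187*205*(-53))) = 1/(-14459 + (94 + 2031755)) = 1/(-14459 + 2031849) = 1/2017390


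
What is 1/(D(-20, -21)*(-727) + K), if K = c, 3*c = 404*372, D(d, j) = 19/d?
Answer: 20/1015733 ≈ 1.9690e-5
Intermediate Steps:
c = 50096 (c = (404*372)/3 = (1/3)*150288 = 50096)
K = 50096
1/(D(-20, -21)*(-727) + K) = 1/((19/(-20))*(-727) + 50096) = 1/((19*(-1/20))*(-727) + 50096) = 1/(-19/20*(-727) + 50096) = 1/(13813/20 + 50096) = 1/(1015733/20) = 20/1015733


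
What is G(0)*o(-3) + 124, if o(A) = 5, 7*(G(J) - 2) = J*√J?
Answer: 134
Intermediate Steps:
G(J) = 2 + J^(3/2)/7 (G(J) = 2 + (J*√J)/7 = 2 + J^(3/2)/7)
G(0)*o(-3) + 124 = (2 + 0^(3/2)/7)*5 + 124 = (2 + (⅐)*0)*5 + 124 = (2 + 0)*5 + 124 = 2*5 + 124 = 10 + 124 = 134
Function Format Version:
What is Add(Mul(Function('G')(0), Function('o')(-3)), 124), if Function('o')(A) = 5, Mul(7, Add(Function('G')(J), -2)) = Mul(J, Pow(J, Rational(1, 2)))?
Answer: 134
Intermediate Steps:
Function('G')(J) = Add(2, Mul(Rational(1, 7), Pow(J, Rational(3, 2)))) (Function('G')(J) = Add(2, Mul(Rational(1, 7), Mul(J, Pow(J, Rational(1, 2))))) = Add(2, Mul(Rational(1, 7), Pow(J, Rational(3, 2)))))
Add(Mul(Function('G')(0), Function('o')(-3)), 124) = Add(Mul(Add(2, Mul(Rational(1, 7), Pow(0, Rational(3, 2)))), 5), 124) = Add(Mul(Add(2, Mul(Rational(1, 7), 0)), 5), 124) = Add(Mul(Add(2, 0), 5), 124) = Add(Mul(2, 5), 124) = Add(10, 124) = 134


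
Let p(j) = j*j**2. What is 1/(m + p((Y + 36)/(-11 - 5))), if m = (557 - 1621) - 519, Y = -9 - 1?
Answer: -512/812693 ≈ -0.00063000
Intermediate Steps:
Y = -10
m = -1583 (m = -1064 - 519 = -1583)
p(j) = j**3
1/(m + p((Y + 36)/(-11 - 5))) = 1/(-1583 + ((-10 + 36)/(-11 - 5))**3) = 1/(-1583 + (26/(-16))**3) = 1/(-1583 + (26*(-1/16))**3) = 1/(-1583 + (-13/8)**3) = 1/(-1583 - 2197/512) = 1/(-812693/512) = -512/812693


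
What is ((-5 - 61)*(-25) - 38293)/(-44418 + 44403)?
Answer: 36643/15 ≈ 2442.9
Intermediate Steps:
((-5 - 61)*(-25) - 38293)/(-44418 + 44403) = (-66*(-25) - 38293)/(-15) = (1650 - 38293)*(-1/15) = -36643*(-1/15) = 36643/15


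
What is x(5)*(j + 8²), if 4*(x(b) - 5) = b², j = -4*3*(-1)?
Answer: 855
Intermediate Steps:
j = 12 (j = -12*(-1) = 12)
x(b) = 5 + b²/4
x(5)*(j + 8²) = (5 + (¼)*5²)*(12 + 8²) = (5 + (¼)*25)*(12 + 64) = (5 + 25/4)*76 = (45/4)*76 = 855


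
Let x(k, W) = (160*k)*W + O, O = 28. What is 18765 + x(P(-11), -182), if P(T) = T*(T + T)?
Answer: -7028247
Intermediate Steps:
P(T) = 2*T² (P(T) = T*(2*T) = 2*T²)
x(k, W) = 28 + 160*W*k (x(k, W) = (160*k)*W + 28 = 160*W*k + 28 = 28 + 160*W*k)
18765 + x(P(-11), -182) = 18765 + (28 + 160*(-182)*(2*(-11)²)) = 18765 + (28 + 160*(-182)*(2*121)) = 18765 + (28 + 160*(-182)*242) = 18765 + (28 - 7047040) = 18765 - 7047012 = -7028247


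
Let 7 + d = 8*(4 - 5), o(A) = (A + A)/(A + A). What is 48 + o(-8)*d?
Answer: 33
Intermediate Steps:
o(A) = 1 (o(A) = (2*A)/((2*A)) = (2*A)*(1/(2*A)) = 1)
d = -15 (d = -7 + 8*(4 - 5) = -7 + 8*(-1) = -7 - 8 = -15)
48 + o(-8)*d = 48 + 1*(-15) = 48 - 15 = 33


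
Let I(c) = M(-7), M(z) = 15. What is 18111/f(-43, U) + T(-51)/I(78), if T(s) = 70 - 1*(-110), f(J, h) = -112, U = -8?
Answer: -16767/112 ≈ -149.71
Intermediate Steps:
T(s) = 180 (T(s) = 70 + 110 = 180)
I(c) = 15
18111/f(-43, U) + T(-51)/I(78) = 18111/(-112) + 180/15 = 18111*(-1/112) + 180*(1/15) = -18111/112 + 12 = -16767/112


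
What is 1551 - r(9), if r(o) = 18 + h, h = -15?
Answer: 1548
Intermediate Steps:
r(o) = 3 (r(o) = 18 - 15 = 3)
1551 - r(9) = 1551 - 1*3 = 1551 - 3 = 1548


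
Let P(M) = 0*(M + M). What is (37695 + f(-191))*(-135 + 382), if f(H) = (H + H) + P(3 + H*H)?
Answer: 9216311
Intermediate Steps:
P(M) = 0 (P(M) = 0*(2*M) = 0)
f(H) = 2*H (f(H) = (H + H) + 0 = 2*H + 0 = 2*H)
(37695 + f(-191))*(-135 + 382) = (37695 + 2*(-191))*(-135 + 382) = (37695 - 382)*247 = 37313*247 = 9216311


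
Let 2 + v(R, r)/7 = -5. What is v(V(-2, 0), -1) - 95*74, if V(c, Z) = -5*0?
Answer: -7079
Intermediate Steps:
V(c, Z) = 0
v(R, r) = -49 (v(R, r) = -14 + 7*(-5) = -14 - 35 = -49)
v(V(-2, 0), -1) - 95*74 = -49 - 95*74 = -49 - 7030 = -7079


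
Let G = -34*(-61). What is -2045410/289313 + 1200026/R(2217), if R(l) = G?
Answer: 171470470899/300017581 ≈ 571.54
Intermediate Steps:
G = 2074
R(l) = 2074
-2045410/289313 + 1200026/R(2217) = -2045410/289313 + 1200026/2074 = -2045410*1/289313 + 1200026*(1/2074) = -2045410/289313 + 600013/1037 = 171470470899/300017581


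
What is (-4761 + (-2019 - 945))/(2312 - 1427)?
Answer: -515/59 ≈ -8.7288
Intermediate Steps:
(-4761 + (-2019 - 945))/(2312 - 1427) = (-4761 - 2964)/885 = -7725*1/885 = -515/59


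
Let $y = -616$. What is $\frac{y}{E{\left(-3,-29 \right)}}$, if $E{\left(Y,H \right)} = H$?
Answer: $\frac{616}{29} \approx 21.241$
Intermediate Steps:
$\frac{y}{E{\left(-3,-29 \right)}} = - \frac{616}{-29} = \left(-616\right) \left(- \frac{1}{29}\right) = \frac{616}{29}$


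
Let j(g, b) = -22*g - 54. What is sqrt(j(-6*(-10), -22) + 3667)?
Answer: sqrt(2293) ≈ 47.885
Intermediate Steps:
j(g, b) = -54 - 22*g
sqrt(j(-6*(-10), -22) + 3667) = sqrt((-54 - (-132)*(-10)) + 3667) = sqrt((-54 - 22*60) + 3667) = sqrt((-54 - 1320) + 3667) = sqrt(-1374 + 3667) = sqrt(2293)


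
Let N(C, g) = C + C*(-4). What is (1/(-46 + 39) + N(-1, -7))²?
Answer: 400/49 ≈ 8.1633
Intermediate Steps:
N(C, g) = -3*C (N(C, g) = C - 4*C = -3*C)
(1/(-46 + 39) + N(-1, -7))² = (1/(-46 + 39) - 3*(-1))² = (1/(-7) + 3)² = (-⅐ + 3)² = (20/7)² = 400/49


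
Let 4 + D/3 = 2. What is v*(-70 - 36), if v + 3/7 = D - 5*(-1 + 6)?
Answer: 23320/7 ≈ 3331.4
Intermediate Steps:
D = -6 (D = -12 + 3*2 = -12 + 6 = -6)
v = -220/7 (v = -3/7 + (-6 - 5*(-1 + 6)) = -3/7 + (-6 - 5*5) = -3/7 + (-6 - 25) = -3/7 - 31 = -220/7 ≈ -31.429)
v*(-70 - 36) = -220*(-70 - 36)/7 = -220/7*(-106) = 23320/7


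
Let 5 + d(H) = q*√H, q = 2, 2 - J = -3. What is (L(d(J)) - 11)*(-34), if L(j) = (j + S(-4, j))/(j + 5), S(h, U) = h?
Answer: 340 + 153*√5/5 ≈ 408.42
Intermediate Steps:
J = 5 (J = 2 - 1*(-3) = 2 + 3 = 5)
d(H) = -5 + 2*√H
L(j) = (-4 + j)/(5 + j) (L(j) = (j - 4)/(j + 5) = (-4 + j)/(5 + j))
(L(d(J)) - 11)*(-34) = ((-4 + (-5 + 2*√5))/(5 + (-5 + 2*√5)) - 11)*(-34) = ((-9 + 2*√5)/((2*√5)) - 11)*(-34) = ((√5/10)*(-9 + 2*√5) - 11)*(-34) = (√5*(-9 + 2*√5)/10 - 11)*(-34) = (-11 + √5*(-9 + 2*√5)/10)*(-34) = 374 - 17*√5*(-9 + 2*√5)/5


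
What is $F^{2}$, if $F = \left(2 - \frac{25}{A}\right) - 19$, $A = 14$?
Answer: $\frac{69169}{196} \approx 352.9$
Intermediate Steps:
$F = - \frac{263}{14}$ ($F = \left(2 - \frac{25}{14}\right) - 19 = \frac{3}{14} - 19 = - \frac{263}{14} \approx -18.786$)
$F^{2} = \left(- \frac{263}{14}\right)^{2} = \frac{69169}{196}$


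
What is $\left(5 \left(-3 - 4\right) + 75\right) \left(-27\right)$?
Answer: $-1080$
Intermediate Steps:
$\left(5 \left(-3 - 4\right) + 75\right) \left(-27\right) = \left(5 \left(-7\right) + 75\right) \left(-27\right) = \left(-35 + 75\right) \left(-27\right) = 40 \left(-27\right) = -1080$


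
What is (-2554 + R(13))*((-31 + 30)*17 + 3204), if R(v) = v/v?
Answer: -8136411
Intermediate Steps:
R(v) = 1
(-2554 + R(13))*((-31 + 30)*17 + 3204) = (-2554 + 1)*((-31 + 30)*17 + 3204) = -2553*(-1*17 + 3204) = -2553*(-17 + 3204) = -2553*3187 = -8136411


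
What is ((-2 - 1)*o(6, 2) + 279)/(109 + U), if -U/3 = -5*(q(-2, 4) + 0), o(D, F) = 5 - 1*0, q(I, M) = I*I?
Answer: 264/169 ≈ 1.5621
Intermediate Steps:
q(I, M) = I**2
o(D, F) = 5 (o(D, F) = 5 + 0 = 5)
U = 60 (U = -(-15)*((-2)**2 + 0) = -(-15)*(4 + 0) = -(-15)*4 = -3*(-20) = 60)
((-2 - 1)*o(6, 2) + 279)/(109 + U) = ((-2 - 1)*5 + 279)/(109 + 60) = (-3*5 + 279)/169 = (-15 + 279)*(1/169) = 264*(1/169) = 264/169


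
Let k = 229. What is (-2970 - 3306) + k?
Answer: -6047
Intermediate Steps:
(-2970 - 3306) + k = (-2970 - 3306) + 229 = -6276 + 229 = -6047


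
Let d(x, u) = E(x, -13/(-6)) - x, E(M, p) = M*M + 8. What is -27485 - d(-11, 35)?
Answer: -27625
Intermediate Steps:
E(M, p) = 8 + M**2 (E(M, p) = M**2 + 8 = 8 + M**2)
d(x, u) = 8 + x**2 - x (d(x, u) = (8 + x**2) - x = 8 + x**2 - x)
-27485 - d(-11, 35) = -27485 - (8 + (-11)**2 - 1*(-11)) = -27485 - (8 + 121 + 11) = -27485 - 1*140 = -27485 - 140 = -27625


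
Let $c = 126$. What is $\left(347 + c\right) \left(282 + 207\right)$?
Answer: $231297$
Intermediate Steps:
$\left(347 + c\right) \left(282 + 207\right) = \left(347 + 126\right) \left(282 + 207\right) = 473 \cdot 489 = 231297$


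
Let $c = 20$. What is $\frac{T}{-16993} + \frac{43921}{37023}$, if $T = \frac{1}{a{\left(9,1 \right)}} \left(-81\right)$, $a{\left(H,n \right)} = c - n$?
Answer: $\frac{14183640370}{11953504941} \approx 1.1866$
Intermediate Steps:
$a{\left(H,n \right)} = 20 - n$
$T = - \frac{81}{19}$ ($T = \frac{1}{20 - 1} \left(-81\right) = \frac{1}{19} \left(-81\right) = - \frac{81}{19} \approx -4.2632$)
$\frac{T}{-16993} + \frac{43921}{37023} = - \frac{81}{19 \left(-16993\right)} + \frac{43921}{37023} = \left(- \frac{81}{19}\right) \left(- \frac{1}{16993}\right) + 43921 \cdot \frac{1}{37023} = \frac{81}{322867} + \frac{43921}{37023} = \frac{14183640370}{11953504941}$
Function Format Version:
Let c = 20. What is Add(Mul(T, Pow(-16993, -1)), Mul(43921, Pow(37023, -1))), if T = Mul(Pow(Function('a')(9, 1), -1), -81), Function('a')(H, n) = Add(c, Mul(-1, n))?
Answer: Rational(14183640370, 11953504941) ≈ 1.1866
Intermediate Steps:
Function('a')(H, n) = Add(20, Mul(-1, n))
T = Rational(-81, 19) (T = Mul(Pow(Add(20, Mul(-1, 1)), -1), -81) = Mul(Pow(Add(20, -1), -1), -81) = Mul(Pow(19, -1), -81) = Mul(Rational(1, 19), -81) = Rational(-81, 19) ≈ -4.2632)
Add(Mul(T, Pow(-16993, -1)), Mul(43921, Pow(37023, -1))) = Add(Mul(Rational(-81, 19), Pow(-16993, -1)), Mul(43921, Pow(37023, -1))) = Add(Mul(Rational(-81, 19), Rational(-1, 16993)), Mul(43921, Rational(1, 37023))) = Add(Rational(81, 322867), Rational(43921, 37023)) = Rational(14183640370, 11953504941)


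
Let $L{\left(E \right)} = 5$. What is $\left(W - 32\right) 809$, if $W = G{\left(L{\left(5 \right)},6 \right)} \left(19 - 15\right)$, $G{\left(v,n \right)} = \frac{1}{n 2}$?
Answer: $- \frac{76855}{3} \approx -25618.0$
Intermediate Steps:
$G{\left(v,n \right)} = \frac{1}{2 n}$
$W = \frac{1}{3}$ ($W = \frac{1}{2 \cdot 6} \left(19 - 15\right) = \frac{1}{2} \cdot \frac{1}{6} \cdot 4 = \frac{1}{12} \cdot 4 = \frac{1}{3} \approx 0.33333$)
$\left(W - 32\right) 809 = \left(\frac{1}{3} - 32\right) 809 = \left(- \frac{95}{3}\right) 809 = - \frac{76855}{3}$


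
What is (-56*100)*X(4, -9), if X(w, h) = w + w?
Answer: -44800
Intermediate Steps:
X(w, h) = 2*w
(-56*100)*X(4, -9) = (-56*100)*(2*4) = -5600*8 = -44800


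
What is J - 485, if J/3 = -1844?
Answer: -6017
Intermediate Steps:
J = -5532 (J = 3*(-1844) = -5532)
J - 485 = -5532 - 485 = -6017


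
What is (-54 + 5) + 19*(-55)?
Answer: -1094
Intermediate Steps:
(-54 + 5) + 19*(-55) = -49 - 1045 = -1094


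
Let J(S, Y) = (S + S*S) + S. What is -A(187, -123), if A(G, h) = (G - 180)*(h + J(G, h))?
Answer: -246540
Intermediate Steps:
J(S, Y) = S² + 2*S (J(S, Y) = (S + S²) + S = S² + 2*S)
A(G, h) = (-180 + G)*(h + G*(2 + G)) (A(G, h) = (G - 180)*(h + G*(2 + G)) = (-180 + G)*(h + G*(2 + G)))
-A(187, -123) = -(187³ - 360*187 - 180*(-123) - 178*187² + 187*(-123)) = -(6539203 - 67320 + 22140 - 178*34969 - 23001) = -(6539203 - 67320 + 22140 - 6224482 - 23001) = -1*246540 = -246540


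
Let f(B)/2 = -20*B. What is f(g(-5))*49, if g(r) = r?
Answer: 9800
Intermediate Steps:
f(B) = -40*B (f(B) = 2*(-20*B) = -40*B)
f(g(-5))*49 = -40*(-5)*49 = 200*49 = 9800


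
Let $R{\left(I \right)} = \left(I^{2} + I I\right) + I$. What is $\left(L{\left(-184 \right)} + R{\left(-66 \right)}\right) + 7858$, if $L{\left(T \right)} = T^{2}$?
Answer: $50360$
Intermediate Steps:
$R{\left(I \right)} = I + 2 I^{2}$ ($R{\left(I \right)} = \left(I^{2} + I^{2}\right) + I = 2 I^{2} + I = I + 2 I^{2}$)
$\left(L{\left(-184 \right)} + R{\left(-66 \right)}\right) + 7858 = \left(\left(-184\right)^{2} - 66 \left(1 + 2 \left(-66\right)\right)\right) + 7858 = \left(33856 - 66 \left(1 - 132\right)\right) + 7858 = \left(33856 - -8646\right) + 7858 = \left(33856 + 8646\right) + 7858 = 42502 + 7858 = 50360$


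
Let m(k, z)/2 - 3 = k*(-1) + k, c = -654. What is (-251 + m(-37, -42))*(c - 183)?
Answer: 205065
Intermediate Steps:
m(k, z) = 6 (m(k, z) = 6 + 2*(k*(-1) + k) = 6 + 2*(-k + k) = 6 + 2*0 = 6 + 0 = 6)
(-251 + m(-37, -42))*(c - 183) = (-251 + 6)*(-654 - 183) = -245*(-837) = 205065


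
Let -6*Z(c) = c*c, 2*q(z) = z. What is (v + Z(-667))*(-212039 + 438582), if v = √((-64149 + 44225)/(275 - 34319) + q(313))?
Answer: -100786488727/6 + 226543*√45515210910/17022 ≈ -1.6795e+10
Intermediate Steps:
q(z) = z/2
Z(c) = -c²/6 (Z(c) = -c*c/6 = -c²/6)
v = √45515210910/17022 (v = √((-64149 + 44225)/(275 - 34319) + (½)*313) = √(-19924/(-34044) + 313/2) = √(-19924*(-1/34044) + 313/2) = √(4981/8511 + 313/2) = √(2673905/17022) = √45515210910/17022 ≈ 12.533)
(v + Z(-667))*(-212039 + 438582) = (√45515210910/17022 - ⅙*(-667)²)*(-212039 + 438582) = (√45515210910/17022 - ⅙*444889)*226543 = (√45515210910/17022 - 444889/6)*226543 = (-444889/6 + √45515210910/17022)*226543 = -100786488727/6 + 226543*√45515210910/17022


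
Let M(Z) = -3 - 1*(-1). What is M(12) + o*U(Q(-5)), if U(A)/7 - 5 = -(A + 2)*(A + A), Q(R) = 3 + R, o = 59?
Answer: 2063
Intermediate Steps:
M(Z) = -2 (M(Z) = -3 + 1 = -2)
U(A) = 35 - 14*A*(2 + A) (U(A) = 35 + 7*(-(A + 2)*(A + A)) = 35 + 7*(-(2 + A)*2*A) = 35 + 7*(-2*A*(2 + A)) = 35 - 14*A*(2 + A))
M(12) + o*U(Q(-5)) = -2 + 59*(35 - 28*(3 - 5) - 14*(3 - 5)²) = -2 + 59*(35 - 28*(-2) - 14*(-2)²) = -2 + 59*(35 + 56 - 14*4) = -2 + 59*(35 + 56 - 56) = -2 + 59*35 = -2 + 2065 = 2063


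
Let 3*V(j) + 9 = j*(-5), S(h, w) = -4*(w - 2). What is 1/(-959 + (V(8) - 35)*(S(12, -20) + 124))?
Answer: -3/35525 ≈ -8.4448e-5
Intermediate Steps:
S(h, w) = 8 - 4*w (S(h, w) = -4*(-2 + w) = 8 - 4*w)
V(j) = -3 - 5*j/3 (V(j) = -3 + (j*(-5))/3 = -3 + (-5*j)/3 = -3 - 5*j/3)
1/(-959 + (V(8) - 35)*(S(12, -20) + 124)) = 1/(-959 + ((-3 - 5/3*8) - 35)*((8 - 4*(-20)) + 124)) = 1/(-959 + ((-3 - 40/3) - 35)*((8 + 80) + 124)) = 1/(-959 + (-49/3 - 35)*(88 + 124)) = 1/(-959 - 154/3*212) = 1/(-959 - 32648/3) = 1/(-35525/3) = -3/35525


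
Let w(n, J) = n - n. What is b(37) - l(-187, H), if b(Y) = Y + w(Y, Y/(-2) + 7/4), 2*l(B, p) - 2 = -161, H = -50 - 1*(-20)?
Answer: 233/2 ≈ 116.50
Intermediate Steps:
H = -30 (H = -50 + 20 = -30)
w(n, J) = 0
l(B, p) = -159/2 (l(B, p) = 1 + (½)*(-161) = 1 - 161/2 = -159/2)
b(Y) = Y (b(Y) = Y + 0 = Y)
b(37) - l(-187, H) = 37 - 1*(-159/2) = 37 + 159/2 = 233/2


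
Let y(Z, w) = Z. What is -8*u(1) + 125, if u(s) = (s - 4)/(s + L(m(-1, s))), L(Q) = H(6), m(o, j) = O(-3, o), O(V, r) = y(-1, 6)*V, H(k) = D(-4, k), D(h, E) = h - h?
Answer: 149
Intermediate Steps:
D(h, E) = 0
H(k) = 0
O(V, r) = -V
m(o, j) = 3 (m(o, j) = -1*(-3) = 3)
L(Q) = 0
u(s) = (-4 + s)/s (u(s) = (s - 4)/(s + 0) = (-4 + s)/s)
-8*u(1) + 125 = -8*(-4 + 1)/1 + 125 = -8*(-3) + 125 = 24 + 125 = 149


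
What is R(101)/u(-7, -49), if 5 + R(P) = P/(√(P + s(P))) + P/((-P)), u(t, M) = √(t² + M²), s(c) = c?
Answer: √2*(-12 + √202)/140 ≈ 0.022351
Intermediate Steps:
u(t, M) = √(M² + t²)
R(P) = -6 + √2*√P/2 (R(P) = -5 + (P/(√(P + P)) + P/((-P))) = -5 + (P/(√(2*P)) + P*(-1/P)) = -5 + (P/((√2*√P)) - 1) = -5 + (P*(√2/(2*√P)) - 1) = -5 + (√2*√P/2 - 1) = -5 + (-1 + √2*√P/2) = -6 + √2*√P/2)
R(101)/u(-7, -49) = (-6 + √2*√101/2)/(√((-49)² + (-7)²)) = (-6 + √202/2)/(√(2401 + 49)) = (-6 + √202/2)/(√2450) = (-6 + √202/2)/((35*√2)) = (-6 + √202/2)*(√2/70) = √2*(-6 + √202/2)/70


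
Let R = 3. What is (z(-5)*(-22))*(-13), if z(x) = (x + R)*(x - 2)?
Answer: 4004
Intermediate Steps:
z(x) = (-2 + x)*(3 + x) (z(x) = (x + 3)*(x - 2) = (3 + x)*(-2 + x) = (-2 + x)*(3 + x))
(z(-5)*(-22))*(-13) = ((-6 - 5 + (-5)²)*(-22))*(-13) = ((-6 - 5 + 25)*(-22))*(-13) = (14*(-22))*(-13) = -308*(-13) = 4004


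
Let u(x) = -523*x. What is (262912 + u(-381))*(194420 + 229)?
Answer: 89961901575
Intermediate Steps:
(262912 + u(-381))*(194420 + 229) = (262912 - 523*(-381))*(194420 + 229) = (262912 + 199263)*194649 = 462175*194649 = 89961901575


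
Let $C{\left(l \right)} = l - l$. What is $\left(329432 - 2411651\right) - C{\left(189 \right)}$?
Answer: $-2082219$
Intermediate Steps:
$C{\left(l \right)} = 0$
$\left(329432 - 2411651\right) - C{\left(189 \right)} = \left(329432 - 2411651\right) - 0 = -2082219 + 0 = -2082219$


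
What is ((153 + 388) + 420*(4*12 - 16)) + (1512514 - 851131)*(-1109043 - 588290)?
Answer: -1122587177558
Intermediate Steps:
((153 + 388) + 420*(4*12 - 16)) + (1512514 - 851131)*(-1109043 - 588290) = (541 + 420*(48 - 16)) + 661383*(-1697333) = (541 + 420*32) - 1122587191539 = (541 + 13440) - 1122587191539 = 13981 - 1122587191539 = -1122587177558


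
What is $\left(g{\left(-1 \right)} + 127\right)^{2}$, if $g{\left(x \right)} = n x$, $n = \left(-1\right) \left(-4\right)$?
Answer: $15129$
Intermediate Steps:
$n = 4$
$g{\left(x \right)} = 4 x$
$\left(g{\left(-1 \right)} + 127\right)^{2} = \left(4 \left(-1\right) + 127\right)^{2} = \left(-4 + 127\right)^{2} = 123^{2} = 15129$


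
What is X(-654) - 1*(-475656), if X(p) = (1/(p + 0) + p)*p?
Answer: 903373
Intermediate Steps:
X(p) = p*(p + 1/p) (X(p) = (1/p + p)*p = (p + 1/p)*p = p*(p + 1/p))
X(-654) - 1*(-475656) = (1 + (-654)²) - 1*(-475656) = (1 + 427716) + 475656 = 427717 + 475656 = 903373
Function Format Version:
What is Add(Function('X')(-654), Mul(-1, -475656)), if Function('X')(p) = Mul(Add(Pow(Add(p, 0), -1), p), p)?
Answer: 903373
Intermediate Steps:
Function('X')(p) = Mul(p, Add(p, Pow(p, -1))) (Function('X')(p) = Mul(Add(Pow(p, -1), p), p) = Mul(Add(p, Pow(p, -1)), p) = Mul(p, Add(p, Pow(p, -1))))
Add(Function('X')(-654), Mul(-1, -475656)) = Add(Add(1, Pow(-654, 2)), Mul(-1, -475656)) = Add(Add(1, 427716), 475656) = Add(427717, 475656) = 903373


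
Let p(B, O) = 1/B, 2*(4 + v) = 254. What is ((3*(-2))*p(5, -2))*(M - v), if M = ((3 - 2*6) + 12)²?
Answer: 684/5 ≈ 136.80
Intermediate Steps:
v = 123 (v = -4 + (½)*254 = -4 + 127 = 123)
p(B, O) = 1/B
M = 9 (M = ((3 - 12) + 12)² = (-9 + 12)² = 3² = 9)
((3*(-2))*p(5, -2))*(M - v) = ((3*(-2))/5)*(9 - 1*123) = (-6*⅕)*(9 - 123) = -6/5*(-114) = 684/5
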